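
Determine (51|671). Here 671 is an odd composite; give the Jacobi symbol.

1

Reciprocity: 51 ≡ 3 and 671 ≡ 3 (mod 4), so (51/671) = −(671/51).
Reduce top mod 51: now compute (8/51).
Pull out 2^3: since 51 ≡ 3 (mod 8), (2/51) = -1, so (2/51)^3 = -1.
Reached (1/51) = 1. Collecting the sign flips along the way, the symbol is +1.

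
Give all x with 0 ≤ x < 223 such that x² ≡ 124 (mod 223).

74, 149

Since 223 ≡ 3 (mod 4), a square root of 124 is 124^((223+1)/4) = 124^56 mod 223.
Repeated squaring: 124^2≡212, 124^4≡121, 124^8≡146, 124^16≡131, 124^32≡213 (mod 223).
124^56 = 124^(32+16+8) ≡ 74 (mod 223).
Check: 74² = 5476 ≡ 124 (mod 223). The two roots are 74 and 149.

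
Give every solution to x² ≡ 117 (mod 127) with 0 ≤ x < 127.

Since 127 ≡ 3 (mod 4), a square root of 117 is 117^((127+1)/4) = 117^32 mod 127.
Repeated squaring: 117^2≡100, 117^4≡94, 117^8≡73, 117^16≡122, 117^32≡25 (mod 127).
117^32 = 117^(32) ≡ 25 (mod 127).
Check: 25² = 625 ≡ 117 (mod 127). The two roots are 25 and 102.

25, 102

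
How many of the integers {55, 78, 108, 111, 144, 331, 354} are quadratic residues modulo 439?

(55/439) = +1 → QR.
(78/439) = -1 → non-residue.
(108/439) = -1 → non-residue.
(111/439) = +1 → QR.
(144/439) = +1 → QR.
(331/439) = +1 → QR.
(354/439) = +1 → QR.
Total quadratic residues among the 7: 5.

5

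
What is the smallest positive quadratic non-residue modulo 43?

2

(2/43) = −1, so 2 is the smallest positive non-residue mod 43.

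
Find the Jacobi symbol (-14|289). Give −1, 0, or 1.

First reduce: -14 ≡ 275 (mod 289).
Reciprocity: 275 ≡ 3 and 289 ≡ 1 (mod 4), so (275/289) = +(289/275).
Reduce top mod 275: now compute (14/275).
Pull out 2: since 275 ≡ 3 (mod 8), (2/275) = -1.
Reciprocity: 7 ≡ 3 and 275 ≡ 3 (mod 4), so (7/275) = −(275/7).
Reduce top mod 7: now compute (2/7).
Pull out 2: since 7 ≡ 7 (mod 8), (2/7) = +1.
Reached (1/7) = 1. Collecting the sign flips along the way, the symbol is +1.

1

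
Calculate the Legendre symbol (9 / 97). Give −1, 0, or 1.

1

Euler's criterion: (9/97) ≡ 9^48 (mod 97).
9^2 ≡ 81 (mod 97)
9^4 ≡ 62 (mod 97)
9^8 ≡ 61 (mod 97)
9^16 ≡ 35 (mod 97)
9^32 ≡ 61 (mod 97)
9^48 = 9^(32+16) ≡ 1 (mod 97).
Result is 1, so (9/97) = 1.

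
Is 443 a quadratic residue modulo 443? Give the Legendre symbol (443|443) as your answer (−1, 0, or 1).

0

First reduce: 443 ≡ 0 (mod 443).
Top reduces to 0: gcd > 1, so the symbol is 0.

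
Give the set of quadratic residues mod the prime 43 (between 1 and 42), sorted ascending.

1 4 6 9 10 11 13 14 15 16 17 21 23 24 25 31 35 36 38 40 41

Square k = 1,…,21 (k and 43−k give the same square):
1²=1, 2²=4, 3²=9, 4²=16, 5²=25, 6²=36, 7²≡6, 8²≡21, 9²≡38, 10²≡14, 11²≡35, 12²≡15, 13²≡40, 14²≡24, 15²≡10, 16²≡41, 17²≡31, 18²≡23, 19²≡17, 20²≡13, 21²≡11 (mod 43).
So the quadratic residues mod 43 are {1, 4, 6, 9, 10, 11, 13, 14, 15, 16, 17, 21, 23, 24, 25, 31, 35, 36, 38, 40, 41}.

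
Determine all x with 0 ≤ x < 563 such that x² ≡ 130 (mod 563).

258, 305

Since 563 ≡ 3 (mod 4), a square root of 130 is 130^((563+1)/4) = 130^141 mod 563.
Repeated squaring: 130^2≡10, 130^4≡100, 130^8≡429, 130^16≡503, 130^32≡222, 130^64≡303, 130^128≡40 (mod 563).
130^141 = 130^(128+8+4+1) ≡ 258 (mod 563).
Check: 258² = 66564 ≡ 130 (mod 563). The two roots are 258 and 305.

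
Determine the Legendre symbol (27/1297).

Reciprocity: 27 ≡ 3 and 1297 ≡ 1 (mod 4), so (27/1297) = +(1297/27).
Reduce top mod 27: now compute (1/27).
Reached (1/27) = 1. Collecting the sign flips along the way, the symbol is +1.

1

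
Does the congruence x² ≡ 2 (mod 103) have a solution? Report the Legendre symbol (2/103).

1

Pull out 2: since 103 ≡ 7 (mod 8), (2/103) = +1.
Reached (1/103) = 1. Collecting the sign flips along the way, the symbol is +1.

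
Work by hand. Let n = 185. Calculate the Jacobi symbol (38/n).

-1

Pull out 2: since 185 ≡ 1 (mod 8), (2/185) = +1.
Reciprocity: 19 ≡ 3 and 185 ≡ 1 (mod 4), so (19/185) = +(185/19).
Reduce top mod 19: now compute (14/19).
Pull out 2: since 19 ≡ 3 (mod 8), (2/19) = -1.
Reciprocity: 7 ≡ 3 and 19 ≡ 3 (mod 4), so (7/19) = −(19/7).
Reduce top mod 7: now compute (5/7).
Reciprocity: 5 ≡ 1 and 7 ≡ 3 (mod 4), so (5/7) = +(7/5).
Reduce top mod 5: now compute (2/5).
Pull out 2: since 5 ≡ 5 (mod 8), (2/5) = -1.
Reached (1/5) = 1. Collecting the sign flips along the way, the symbol is -1.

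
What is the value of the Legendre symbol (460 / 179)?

-1

Euler's criterion: (460/179) ≡ 102^89 (mod 179).
102^2 ≡ 22 (mod 179)
102^4 ≡ 126 (mod 179)
102^8 ≡ 124 (mod 179)
102^16 ≡ 161 (mod 179)
102^32 ≡ 145 (mod 179)
102^64 ≡ 82 (mod 179)
102^89 = 102^(64+16+8+1) ≡ 178 (mod 179).
Result is 178 ≡ −1, so (460/179) = −1.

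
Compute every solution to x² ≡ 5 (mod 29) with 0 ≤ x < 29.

11, 18

29 ≡ 1 (mod 4), so we find a root by search.
Trying successive values, 11² = 121 ≡ 5 (mod 29). The other root is 29 − 11 = 18.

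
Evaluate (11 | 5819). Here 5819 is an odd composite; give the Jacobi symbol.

Reciprocity: 11 ≡ 3 and 5819 ≡ 3 (mod 4), so (11/5819) = −(5819/11).
Reduce top mod 11: now compute (0/11).
Top reduces to 0: gcd > 1, so the symbol is 0.

0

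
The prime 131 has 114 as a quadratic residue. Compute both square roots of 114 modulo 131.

30, 101

Since 131 ≡ 3 (mod 4), a square root of 114 is 114^((131+1)/4) = 114^33 mod 131.
Repeated squaring: 114^2≡27, 114^4≡74, 114^8≡105, 114^16≡21, 114^32≡48 (mod 131).
114^33 = 114^(32+1) ≡ 101 (mod 131).
Check: 101² = 10201 ≡ 114 (mod 131). The two roots are 30 and 101.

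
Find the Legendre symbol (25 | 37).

1

Euler's criterion: (25/37) ≡ 25^18 (mod 37).
25^2 ≡ 33 (mod 37)
25^4 ≡ 16 (mod 37)
25^8 ≡ 34 (mod 37)
25^16 ≡ 9 (mod 37)
25^18 = 25^(16+2) ≡ 1 (mod 37).
Result is 1, so (25/37) = 1.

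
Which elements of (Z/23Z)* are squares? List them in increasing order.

1, 2, 3, 4, 6, 8, 9, 12, 13, 16, 18

Square k = 1,…,11 (k and 23−k give the same square):
1²=1, 2²=4, 3²=9, 4²=16, 5²≡2, 6²≡13, 7²≡3, 8²≡18, 9²≡12, 10²≡8, 11²≡6 (mod 23).
So the quadratic residues mod 23 are {1, 2, 3, 4, 6, 8, 9, 12, 13, 16, 18}.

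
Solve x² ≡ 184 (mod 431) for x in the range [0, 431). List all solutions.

Since 431 ≡ 3 (mod 4), a square root of 184 is 184^((431+1)/4) = 184^108 mod 431.
Repeated squaring: 184^2≡238, 184^4≡183, 184^8≡302, 184^16≡263, 184^32≡209, 184^64≡150 (mod 431).
184^108 = 184^(64+32+8+4) ≡ 132 (mod 431).
Check: 132² = 17424 ≡ 184 (mod 431). The two roots are 132 and 299.

132, 299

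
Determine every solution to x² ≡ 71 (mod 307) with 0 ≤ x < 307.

Since 307 ≡ 3 (mod 4), a square root of 71 is 71^((307+1)/4) = 71^77 mod 307.
Repeated squaring: 71^2≡129, 71^4≡63, 71^8≡285, 71^16≡177, 71^32≡15, 71^64≡225 (mod 307).
71^77 = 71^(64+8+4+1) ≡ 104 (mod 307).
Check: 104² = 10816 ≡ 71 (mod 307). The two roots are 104 and 203.

104, 203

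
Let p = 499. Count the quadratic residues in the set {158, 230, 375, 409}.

3

(158/499) = +1 → QR.
(230/499) = +1 → QR.
(375/499) = -1 → non-residue.
(409/499) = +1 → QR.
Total quadratic residues among the 4: 3.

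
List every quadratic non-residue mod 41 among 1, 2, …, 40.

3, 6, 7, 11, 12, 13, 14, 15, 17, 19, 22, 24, 26, 27, 28, 29, 30, 34, 35, 38

Square k = 1,…,20 (k and 41−k give the same square):
1²=1, 2²=4, 3²=9, 4²=16, 5²=25, 6²=36, 7²≡8, 8²≡23, 9²≡40, 10²≡18, 11²≡39, 12²≡21, 13²≡5, 14²≡32, 15²≡20, 16²≡10, 17²≡2, 18²≡37, 19²≡33, 20²≡31 (mod 41).
The residues are {1, 2, 4, 5, 8, 9, 10, 16, 18, 20, 21, 23, 25, 31, 32, 33, 36, 37, 39, 40}; the non-residues are the remaining 20 nonzero classes.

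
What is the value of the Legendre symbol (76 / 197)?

1

Pull out 2^2: since 197 ≡ 5 (mod 8), (2/197) = -1, so (2/197)^2 = +1.
Reciprocity: 19 ≡ 3 and 197 ≡ 1 (mod 4), so (19/197) = +(197/19).
Reduce top mod 19: now compute (7/19).
Reciprocity: 7 ≡ 3 and 19 ≡ 3 (mod 4), so (7/19) = −(19/7).
Reduce top mod 7: now compute (5/7).
Reciprocity: 5 ≡ 1 and 7 ≡ 3 (mod 4), so (5/7) = +(7/5).
Reduce top mod 5: now compute (2/5).
Pull out 2: since 5 ≡ 5 (mod 8), (2/5) = -1.
Reached (1/5) = 1. Collecting the sign flips along the way, the symbol is +1.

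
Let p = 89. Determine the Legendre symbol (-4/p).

1

First reduce: -4 ≡ 85 (mod 89).
Reciprocity: 85 ≡ 1 and 89 ≡ 1 (mod 4), so (85/89) = +(89/85).
Reduce top mod 85: now compute (4/85).
Pull out 2^2: since 85 ≡ 5 (mod 8), (2/85) = -1, so (2/85)^2 = +1.
Reached (1/85) = 1. Collecting the sign flips along the way, the symbol is +1.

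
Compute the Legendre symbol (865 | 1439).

1

Reciprocity: 865 ≡ 1 and 1439 ≡ 3 (mod 4), so (865/1439) = +(1439/865).
Reduce top mod 865: now compute (574/865).
Pull out 2: since 865 ≡ 1 (mod 8), (2/865) = +1.
Reciprocity: 287 ≡ 3 and 865 ≡ 1 (mod 4), so (287/865) = +(865/287).
Reduce top mod 287: now compute (4/287).
Pull out 2^2: since 287 ≡ 7 (mod 8), (2/287) = +1, so (2/287)^2 = +1.
Reached (1/287) = 1. Collecting the sign flips along the way, the symbol is +1.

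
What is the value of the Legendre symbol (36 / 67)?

1

Pull out 2^2: since 67 ≡ 3 (mod 8), (2/67) = -1, so (2/67)^2 = +1.
Reciprocity: 9 ≡ 1 and 67 ≡ 3 (mod 4), so (9/67) = +(67/9).
Reduce top mod 9: now compute (4/9).
Pull out 2^2: since 9 ≡ 1 (mod 8), (2/9) = +1, so (2/9)^2 = +1.
Reached (1/9) = 1. Collecting the sign flips along the way, the symbol is +1.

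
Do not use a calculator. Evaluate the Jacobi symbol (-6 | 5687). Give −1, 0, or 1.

-1

First reduce: -6 ≡ 5681 (mod 5687).
Reciprocity: 5681 ≡ 1 and 5687 ≡ 3 (mod 4), so (5681/5687) = +(5687/5681).
Reduce top mod 5681: now compute (6/5681).
Pull out 2: since 5681 ≡ 1 (mod 8), (2/5681) = +1.
Reciprocity: 3 ≡ 3 and 5681 ≡ 1 (mod 4), so (3/5681) = +(5681/3).
Reduce top mod 3: now compute (2/3).
Pull out 2: since 3 ≡ 3 (mod 8), (2/3) = -1.
Reached (1/3) = 1. Collecting the sign flips along the way, the symbol is -1.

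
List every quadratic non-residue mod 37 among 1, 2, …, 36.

Square k = 1,…,18 (k and 37−k give the same square):
1²=1, 2²=4, 3²=9, 4²=16, 5²=25, 6²=36, 7²≡12, 8²≡27, 9²≡7, 10²≡26, 11²≡10, 12²≡33, 13²≡21, 14²≡11, 15²≡3, 16²≡34, 17²≡30, 18²≡28 (mod 37).
The residues are {1, 3, 4, 7, 9, 10, 11, 12, 16, 21, 25, 26, 27, 28, 30, 33, 34, 36}; the non-residues are the remaining 18 nonzero classes.

2, 5, 6, 8, 13, 14, 15, 17, 18, 19, 20, 22, 23, 24, 29, 31, 32, 35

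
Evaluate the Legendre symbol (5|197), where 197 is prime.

Euler's criterion: (5/197) ≡ 5^98 (mod 197).
5^2 ≡ 25 (mod 197)
5^4 ≡ 34 (mod 197)
5^8 ≡ 171 (mod 197)
5^16 ≡ 85 (mod 197)
5^32 ≡ 133 (mod 197)
5^64 ≡ 156 (mod 197)
5^98 = 5^(64+32+2) ≡ 196 (mod 197).
Result is 196 ≡ −1, so (5/197) = −1.

-1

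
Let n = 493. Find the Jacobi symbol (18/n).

-1

Pull out 2: since 493 ≡ 5 (mod 8), (2/493) = -1.
Reciprocity: 9 ≡ 1 and 493 ≡ 1 (mod 4), so (9/493) = +(493/9).
Reduce top mod 9: now compute (7/9).
Reciprocity: 7 ≡ 3 and 9 ≡ 1 (mod 4), so (7/9) = +(9/7).
Reduce top mod 7: now compute (2/7).
Pull out 2: since 7 ≡ 7 (mod 8), (2/7) = +1.
Reached (1/7) = 1. Collecting the sign flips along the way, the symbol is -1.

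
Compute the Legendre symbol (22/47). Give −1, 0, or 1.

-1

Pull out 2: since 47 ≡ 7 (mod 8), (2/47) = +1.
Reciprocity: 11 ≡ 3 and 47 ≡ 3 (mod 4), so (11/47) = −(47/11).
Reduce top mod 11: now compute (3/11).
Reciprocity: 3 ≡ 3 and 11 ≡ 3 (mod 4), so (3/11) = −(11/3).
Reduce top mod 3: now compute (2/3).
Pull out 2: since 3 ≡ 3 (mod 8), (2/3) = -1.
Reached (1/3) = 1. Collecting the sign flips along the way, the symbol is -1.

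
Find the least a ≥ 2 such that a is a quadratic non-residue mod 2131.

2

(2/2131) = −1, so 2 is the smallest positive non-residue mod 2131.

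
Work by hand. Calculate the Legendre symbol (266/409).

1

Pull out 2: since 409 ≡ 1 (mod 8), (2/409) = +1.
Reciprocity: 133 ≡ 1 and 409 ≡ 1 (mod 4), so (133/409) = +(409/133).
Reduce top mod 133: now compute (10/133).
Pull out 2: since 133 ≡ 5 (mod 8), (2/133) = -1.
Reciprocity: 5 ≡ 1 and 133 ≡ 1 (mod 4), so (5/133) = +(133/5).
Reduce top mod 5: now compute (3/5).
Reciprocity: 3 ≡ 3 and 5 ≡ 1 (mod 4), so (3/5) = +(5/3).
Reduce top mod 3: now compute (2/3).
Pull out 2: since 3 ≡ 3 (mod 8), (2/3) = -1.
Reached (1/3) = 1. Collecting the sign flips along the way, the symbol is +1.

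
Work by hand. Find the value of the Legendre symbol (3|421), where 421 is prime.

1

Euler's criterion: (3/421) ≡ 3^210 (mod 421).
3^2 ≡ 9 (mod 421)
3^4 ≡ 81 (mod 421)
3^8 ≡ 246 (mod 421)
3^16 ≡ 313 (mod 421)
3^32 ≡ 297 (mod 421)
3^64 ≡ 220 (mod 421)
3^128 ≡ 406 (mod 421)
3^210 = 3^(128+64+16+2) ≡ 1 (mod 421).
Result is 1, so (3/421) = 1.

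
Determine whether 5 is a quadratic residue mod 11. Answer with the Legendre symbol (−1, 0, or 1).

Euler's criterion: (5/11) ≡ 5^5 (mod 11).
5^2 ≡ 3 (mod 11)
5^4 ≡ 9 (mod 11)
5^5 = 5^(4+1) ≡ 1 (mod 11).
Result is 1, so (5/11) = 1.

1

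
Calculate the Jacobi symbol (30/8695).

0

Pull out 2: since 8695 ≡ 7 (mod 8), (2/8695) = +1.
Reciprocity: 15 ≡ 3 and 8695 ≡ 3 (mod 4), so (15/8695) = −(8695/15).
Reduce top mod 15: now compute (10/15).
Pull out 2: since 15 ≡ 7 (mod 8), (2/15) = +1.
Reciprocity: 5 ≡ 1 and 15 ≡ 3 (mod 4), so (5/15) = +(15/5).
Reduce top mod 5: now compute (0/5).
Top reduces to 0: gcd > 1, so the symbol is 0.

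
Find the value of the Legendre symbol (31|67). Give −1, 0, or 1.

Reciprocity: 31 ≡ 3 and 67 ≡ 3 (mod 4), so (31/67) = −(67/31).
Reduce top mod 31: now compute (5/31).
Reciprocity: 5 ≡ 1 and 31 ≡ 3 (mod 4), so (5/31) = +(31/5).
Reduce top mod 5: now compute (1/5).
Reached (1/5) = 1. Collecting the sign flips along the way, the symbol is -1.

-1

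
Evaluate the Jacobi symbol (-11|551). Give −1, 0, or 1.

First reduce: -11 ≡ 540 (mod 551).
Pull out 2^2: since 551 ≡ 7 (mod 8), (2/551) = +1, so (2/551)^2 = +1.
Reciprocity: 135 ≡ 3 and 551 ≡ 3 (mod 4), so (135/551) = −(551/135).
Reduce top mod 135: now compute (11/135).
Reciprocity: 11 ≡ 3 and 135 ≡ 3 (mod 4), so (11/135) = −(135/11).
Reduce top mod 11: now compute (3/11).
Reciprocity: 3 ≡ 3 and 11 ≡ 3 (mod 4), so (3/11) = −(11/3).
Reduce top mod 3: now compute (2/3).
Pull out 2: since 3 ≡ 3 (mod 8), (2/3) = -1.
Reached (1/3) = 1. Collecting the sign flips along the way, the symbol is +1.

1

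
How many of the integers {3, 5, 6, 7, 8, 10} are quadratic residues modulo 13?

2

(3/13) = +1 → QR.
(5/13) = -1 → non-residue.
(6/13) = -1 → non-residue.
(7/13) = -1 → non-residue.
(8/13) = -1 → non-residue.
(10/13) = +1 → QR.
Total quadratic residues among the 6: 2.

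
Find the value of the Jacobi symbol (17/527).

Reciprocity: 17 ≡ 1 and 527 ≡ 3 (mod 4), so (17/527) = +(527/17).
Reduce top mod 17: now compute (0/17).
Top reduces to 0: gcd > 1, so the symbol is 0.

0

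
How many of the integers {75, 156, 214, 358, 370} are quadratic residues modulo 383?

2

(75/383) = +1 → QR.
(156/383) = -1 → non-residue.
(214/383) = -1 → non-residue.
(358/383) = -1 → non-residue.
(370/383) = +1 → QR.
Total quadratic residues among the 5: 2.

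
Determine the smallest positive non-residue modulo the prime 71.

(2/71) = +1, so 2 is a residue.
(3/71) = +1, so 3 is a residue.
(4/71) = +1, so 4 is a residue.
(5/71) = +1, so 5 is a residue.
(6/71) = +1, so 6 is a residue.
(7/71) = −1, so 7 is the smallest positive non-residue mod 71.

7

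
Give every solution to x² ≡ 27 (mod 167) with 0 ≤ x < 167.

19, 148

Since 167 ≡ 3 (mod 4), a square root of 27 is 27^((167+1)/4) = 27^42 mod 167.
Repeated squaring: 27^2≡61, 27^4≡47, 27^8≡38, 27^16≡108, 27^32≡141 (mod 167).
27^42 = 27^(32+8+2) ≡ 19 (mod 167).
Check: 19² = 361 ≡ 27 (mod 167). The two roots are 19 and 148.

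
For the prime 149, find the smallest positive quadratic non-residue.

(2/149) = −1, so 2 is the smallest positive non-residue mod 149.

2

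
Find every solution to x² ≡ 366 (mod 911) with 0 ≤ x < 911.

394, 517

Since 911 ≡ 3 (mod 4), a square root of 366 is 366^((911+1)/4) = 366^228 mod 911.
Repeated squaring: 366^2≡39, 366^4≡610, 366^8≡412, 366^16≡298, 366^32≡437, 366^64≡570, 366^128≡584 (mod 911).
366^228 = 366^(128+64+32+4) ≡ 517 (mod 911).
Check: 517² = 267289 ≡ 366 (mod 911). The two roots are 394 and 517.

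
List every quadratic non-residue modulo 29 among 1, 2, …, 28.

Square k = 1,…,14 (k and 29−k give the same square):
1²=1, 2²=4, 3²=9, 4²=16, 5²=25, 6²≡7, 7²≡20, 8²≡6, 9²≡23, 10²≡13, 11²≡5, 12²≡28, 13²≡24, 14²≡22 (mod 29).
The residues are {1, 4, 5, 6, 7, 9, 13, 16, 20, 22, 23, 24, 25, 28}; the non-residues are the remaining 14 nonzero classes.

2,3,8,10,11,12,14,15,17,18,19,21,26,27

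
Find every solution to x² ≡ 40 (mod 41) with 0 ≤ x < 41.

9, 32

41 ≡ 1 (mod 4), so we find a root by search.
Trying successive values, 9² = 81 ≡ 40 (mod 41). The other root is 41 − 9 = 32.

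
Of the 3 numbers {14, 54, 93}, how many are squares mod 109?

1

(14/109) = -1 → non-residue.
(54/109) = -1 → non-residue.
(93/109) = +1 → QR.
Total quadratic residues among the 3: 1.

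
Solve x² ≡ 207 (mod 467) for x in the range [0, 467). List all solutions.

Since 467 ≡ 3 (mod 4), a square root of 207 is 207^((467+1)/4) = 207^117 mod 467.
Repeated squaring: 207^2≡352, 207^4≡149, 207^8≡252, 207^16≡459, 207^32≡64, 207^64≡360 (mod 467).
207^117 = 207^(64+32+16+4+1) ≡ 243 (mod 467).
Check: 243² = 59049 ≡ 207 (mod 467). The two roots are 224 and 243.

224, 243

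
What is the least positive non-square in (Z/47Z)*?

5

(2/47) = +1, so 2 is a residue.
(3/47) = +1, so 3 is a residue.
(4/47) = +1, so 4 is a residue.
(5/47) = −1, so 5 is the smallest positive non-residue mod 47.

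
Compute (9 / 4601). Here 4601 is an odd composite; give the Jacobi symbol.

Reciprocity: 9 ≡ 1 and 4601 ≡ 1 (mod 4), so (9/4601) = +(4601/9).
Reduce top mod 9: now compute (2/9).
Pull out 2: since 9 ≡ 1 (mod 8), (2/9) = +1.
Reached (1/9) = 1. Collecting the sign flips along the way, the symbol is +1.

1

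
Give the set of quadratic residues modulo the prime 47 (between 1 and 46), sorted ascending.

Square k = 1,…,23 (k and 47−k give the same square):
1²=1, 2²=4, 3²=9, 4²=16, 5²=25, 6²=36, 7²≡2, 8²≡17, 9²≡34, 10²≡6, 11²≡27, 12²≡3, 13²≡28, 14²≡8, 15²≡37, 16²≡21, 17²≡7, 18²≡42, 19²≡32, 20²≡24, 21²≡18, 22²≡14, 23²≡12 (mod 47).
So the quadratic residues mod 47 are {1, 2, 3, 4, 6, 7, 8, 9, 12, 14, 16, 17, 18, 21, 24, 25, 27, 28, 32, 34, 36, 37, 42}.

1 2 3 4 6 7 8 9 12 14 16 17 18 21 24 25 27 28 32 34 36 37 42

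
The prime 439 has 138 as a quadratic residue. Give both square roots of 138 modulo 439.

160, 279

Since 439 ≡ 3 (mod 4), a square root of 138 is 138^((439+1)/4) = 138^110 mod 439.
Repeated squaring: 138^2≡167, 138^4≡232, 138^8≡266, 138^16≡77, 138^32≡222, 138^64≡116 (mod 439).
138^110 = 138^(64+32+8+4+2) ≡ 160 (mod 439).
Check: 160² = 25600 ≡ 138 (mod 439). The two roots are 160 and 279.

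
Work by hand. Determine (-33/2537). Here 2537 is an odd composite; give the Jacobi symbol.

First reduce: -33 ≡ 2504 (mod 2537).
Pull out 2^3: since 2537 ≡ 1 (mod 8), (2/2537) = +1, so (2/2537)^3 = +1.
Reciprocity: 313 ≡ 1 and 2537 ≡ 1 (mod 4), so (313/2537) = +(2537/313).
Reduce top mod 313: now compute (33/313).
Reciprocity: 33 ≡ 1 and 313 ≡ 1 (mod 4), so (33/313) = +(313/33).
Reduce top mod 33: now compute (16/33).
Pull out 2^4: since 33 ≡ 1 (mod 8), (2/33) = +1, so (2/33)^4 = +1.
Reached (1/33) = 1. Collecting the sign flips along the way, the symbol is +1.

1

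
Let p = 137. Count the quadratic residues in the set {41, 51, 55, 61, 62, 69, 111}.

2

(41/137) = -1 → non-residue.
(51/137) = -1 → non-residue.
(55/137) = -1 → non-residue.
(61/137) = +1 → QR.
(62/137) = -1 → non-residue.
(69/137) = +1 → QR.
(111/137) = -1 → non-residue.
Total quadratic residues among the 7: 2.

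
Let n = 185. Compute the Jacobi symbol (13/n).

Reciprocity: 13 ≡ 1 and 185 ≡ 1 (mod 4), so (13/185) = +(185/13).
Reduce top mod 13: now compute (3/13).
Reciprocity: 3 ≡ 3 and 13 ≡ 1 (mod 4), so (3/13) = +(13/3).
Reduce top mod 3: now compute (1/3).
Reached (1/3) = 1. Collecting the sign flips along the way, the symbol is +1.

1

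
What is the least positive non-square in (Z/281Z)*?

3

(2/281) = +1, so 2 is a residue.
(3/281) = −1, so 3 is the smallest positive non-residue mod 281.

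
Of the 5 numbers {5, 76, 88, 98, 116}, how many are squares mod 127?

3

(5/127) = -1 → non-residue.
(76/127) = +1 → QR.
(88/127) = +1 → QR.
(98/127) = +1 → QR.
(116/127) = -1 → non-residue.
Total quadratic residues among the 5: 3.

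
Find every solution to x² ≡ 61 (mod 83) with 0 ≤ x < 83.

Since 83 ≡ 3 (mod 4), a square root of 61 is 61^((83+1)/4) = 61^21 mod 83.
Repeated squaring: 61^2≡69, 61^4≡30, 61^8≡70, 61^16≡3 (mod 83).
61^21 = 61^(16+4+1) ≡ 12 (mod 83).
Check: 12² = 144 ≡ 61 (mod 83). The two roots are 12 and 71.

12, 71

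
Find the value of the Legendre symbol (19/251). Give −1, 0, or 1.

Reciprocity: 19 ≡ 3 and 251 ≡ 3 (mod 4), so (19/251) = −(251/19).
Reduce top mod 19: now compute (4/19).
Pull out 2^2: since 19 ≡ 3 (mod 8), (2/19) = -1, so (2/19)^2 = +1.
Reached (1/19) = 1. Collecting the sign flips along the way, the symbol is -1.

-1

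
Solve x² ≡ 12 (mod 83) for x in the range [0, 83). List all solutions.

26, 57

Since 83 ≡ 3 (mod 4), a square root of 12 is 12^((83+1)/4) = 12^21 mod 83.
Repeated squaring: 12^2≡61, 12^4≡69, 12^8≡30, 12^16≡70 (mod 83).
12^21 = 12^(16+4+1) ≡ 26 (mod 83).
Check: 26² = 676 ≡ 12 (mod 83). The two roots are 26 and 57.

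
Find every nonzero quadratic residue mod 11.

1 3 4 5 9

Square k = 1,…,5 (k and 11−k give the same square):
1²=1, 2²=4, 3²=9, 4²≡5, 5²≡3 (mod 11).
So the quadratic residues mod 11 are {1, 3, 4, 5, 9}.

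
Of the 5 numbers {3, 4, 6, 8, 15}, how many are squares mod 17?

(3/17) = -1 → non-residue.
(4/17) = +1 → QR.
(6/17) = -1 → non-residue.
(8/17) = +1 → QR.
(15/17) = +1 → QR.
Total quadratic residues among the 5: 3.

3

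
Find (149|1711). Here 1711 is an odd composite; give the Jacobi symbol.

Reciprocity: 149 ≡ 1 and 1711 ≡ 3 (mod 4), so (149/1711) = +(1711/149).
Reduce top mod 149: now compute (72/149).
Pull out 2^3: since 149 ≡ 5 (mod 8), (2/149) = -1, so (2/149)^3 = -1.
Reciprocity: 9 ≡ 1 and 149 ≡ 1 (mod 4), so (9/149) = +(149/9).
Reduce top mod 9: now compute (5/9).
Reciprocity: 5 ≡ 1 and 9 ≡ 1 (mod 4), so (5/9) = +(9/5).
Reduce top mod 5: now compute (4/5).
Pull out 2^2: since 5 ≡ 5 (mod 8), (2/5) = -1, so (2/5)^2 = +1.
Reached (1/5) = 1. Collecting the sign flips along the way, the symbol is -1.

-1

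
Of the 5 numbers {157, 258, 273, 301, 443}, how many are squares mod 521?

(157/521) = -1 → non-residue.
(258/521) = +1 → QR.
(273/521) = +1 → QR.
(301/521) = +1 → QR.
(443/521) = -1 → non-residue.
Total quadratic residues among the 5: 3.

3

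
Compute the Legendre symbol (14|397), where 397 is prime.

Euler's criterion: (14/397) ≡ 14^198 (mod 397).
14^2 ≡ 196 (mod 397)
14^4 ≡ 304 (mod 397)
14^8 ≡ 312 (mod 397)
14^16 ≡ 79 (mod 397)
14^32 ≡ 286 (mod 397)
14^64 ≡ 14 (mod 397)
14^128 ≡ 196 (mod 397)
14^198 = 14^(128+64+4+2) ≡ 1 (mod 397).
Result is 1, so (14/397) = 1.

1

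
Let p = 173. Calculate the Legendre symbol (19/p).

-1

Euler's criterion: (19/173) ≡ 19^86 (mod 173).
19^2 ≡ 15 (mod 173)
19^4 ≡ 52 (mod 173)
19^8 ≡ 109 (mod 173)
19^16 ≡ 117 (mod 173)
19^32 ≡ 22 (mod 173)
19^64 ≡ 138 (mod 173)
19^86 = 19^(64+16+4+2) ≡ 172 (mod 173).
Result is 172 ≡ −1, so (19/173) = −1.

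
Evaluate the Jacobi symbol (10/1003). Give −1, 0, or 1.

Pull out 2: since 1003 ≡ 3 (mod 8), (2/1003) = -1.
Reciprocity: 5 ≡ 1 and 1003 ≡ 3 (mod 4), so (5/1003) = +(1003/5).
Reduce top mod 5: now compute (3/5).
Reciprocity: 3 ≡ 3 and 5 ≡ 1 (mod 4), so (3/5) = +(5/3).
Reduce top mod 3: now compute (2/3).
Pull out 2: since 3 ≡ 3 (mod 8), (2/3) = -1.
Reached (1/3) = 1. Collecting the sign flips along the way, the symbol is +1.

1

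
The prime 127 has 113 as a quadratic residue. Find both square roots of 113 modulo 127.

Since 127 ≡ 3 (mod 4), a square root of 113 is 113^((127+1)/4) = 113^32 mod 127.
Repeated squaring: 113^2≡69, 113^4≡62, 113^8≡34, 113^16≡13, 113^32≡42 (mod 127).
113^32 = 113^(32) ≡ 42 (mod 127).
Check: 42² = 1764 ≡ 113 (mod 127). The two roots are 42 and 85.

42, 85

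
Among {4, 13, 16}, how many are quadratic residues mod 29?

(4/29) = +1 → QR.
(13/29) = +1 → QR.
(16/29) = +1 → QR.
Total quadratic residues among the 3: 3.

3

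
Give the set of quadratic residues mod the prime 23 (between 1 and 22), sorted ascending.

1, 2, 3, 4, 6, 8, 9, 12, 13, 16, 18

Square k = 1,…,11 (k and 23−k give the same square):
1²=1, 2²=4, 3²=9, 4²=16, 5²≡2, 6²≡13, 7²≡3, 8²≡18, 9²≡12, 10²≡8, 11²≡6 (mod 23).
So the quadratic residues mod 23 are {1, 2, 3, 4, 6, 8, 9, 12, 13, 16, 18}.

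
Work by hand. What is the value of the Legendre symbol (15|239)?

1

Reciprocity: 15 ≡ 3 and 239 ≡ 3 (mod 4), so (15/239) = −(239/15).
Reduce top mod 15: now compute (14/15).
Pull out 2: since 15 ≡ 7 (mod 8), (2/15) = +1.
Reciprocity: 7 ≡ 3 and 15 ≡ 3 (mod 4), so (7/15) = −(15/7).
Reduce top mod 7: now compute (1/7).
Reached (1/7) = 1. Collecting the sign flips along the way, the symbol is +1.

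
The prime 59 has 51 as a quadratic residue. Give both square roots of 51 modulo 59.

Since 59 ≡ 3 (mod 4), a square root of 51 is 51^((59+1)/4) = 51^15 mod 59.
Repeated squaring: 51^2≡5, 51^4≡25, 51^8≡35 (mod 59).
51^15 = 51^(8+4+2+1) ≡ 46 (mod 59).
Check: 46² = 2116 ≡ 51 (mod 59). The two roots are 13 and 46.

13, 46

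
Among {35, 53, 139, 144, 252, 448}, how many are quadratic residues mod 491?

2

(35/491) = -1 → non-residue.
(53/491) = -1 → non-residue.
(139/491) = +1 → QR.
(144/491) = +1 → QR.
(252/491) = -1 → non-residue.
(448/491) = -1 → non-residue.
Total quadratic residues among the 6: 2.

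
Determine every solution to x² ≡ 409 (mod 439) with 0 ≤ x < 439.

Since 439 ≡ 3 (mod 4), a square root of 409 is 409^((439+1)/4) = 409^110 mod 439.
Repeated squaring: 409^2≡22, 409^4≡45, 409^8≡269, 409^16≡365, 409^32≡208, 409^64≡242 (mod 439).
409^110 = 409^(64+32+8+4+2) ≡ 142 (mod 439).
Check: 142² = 20164 ≡ 409 (mod 439). The two roots are 142 and 297.

142, 297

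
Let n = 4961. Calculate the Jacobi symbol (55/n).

Reciprocity: 55 ≡ 3 and 4961 ≡ 1 (mod 4), so (55/4961) = +(4961/55).
Reduce top mod 55: now compute (11/55).
Reciprocity: 11 ≡ 3 and 55 ≡ 3 (mod 4), so (11/55) = −(55/11).
Reduce top mod 11: now compute (0/11).
Top reduces to 0: gcd > 1, so the symbol is 0.

0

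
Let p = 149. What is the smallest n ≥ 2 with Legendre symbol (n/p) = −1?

(2/149) = −1, so 2 is the smallest positive non-residue mod 149.

2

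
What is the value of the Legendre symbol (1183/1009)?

First reduce: 1183 ≡ 174 (mod 1009).
Pull out 2: since 1009 ≡ 1 (mod 8), (2/1009) = +1.
Reciprocity: 87 ≡ 3 and 1009 ≡ 1 (mod 4), so (87/1009) = +(1009/87).
Reduce top mod 87: now compute (52/87).
Pull out 2^2: since 87 ≡ 7 (mod 8), (2/87) = +1, so (2/87)^2 = +1.
Reciprocity: 13 ≡ 1 and 87 ≡ 3 (mod 4), so (13/87) = +(87/13).
Reduce top mod 13: now compute (9/13).
Reciprocity: 9 ≡ 1 and 13 ≡ 1 (mod 4), so (9/13) = +(13/9).
Reduce top mod 9: now compute (4/9).
Pull out 2^2: since 9 ≡ 1 (mod 8), (2/9) = +1, so (2/9)^2 = +1.
Reached (1/9) = 1. Collecting the sign flips along the way, the symbol is +1.

1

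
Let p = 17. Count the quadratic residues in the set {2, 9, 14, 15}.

(2/17) = +1 → QR.
(9/17) = +1 → QR.
(14/17) = -1 → non-residue.
(15/17) = +1 → QR.
Total quadratic residues among the 4: 3.

3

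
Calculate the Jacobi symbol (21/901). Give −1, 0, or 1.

-1

Reciprocity: 21 ≡ 1 and 901 ≡ 1 (mod 4), so (21/901) = +(901/21).
Reduce top mod 21: now compute (19/21).
Reciprocity: 19 ≡ 3 and 21 ≡ 1 (mod 4), so (19/21) = +(21/19).
Reduce top mod 19: now compute (2/19).
Pull out 2: since 19 ≡ 3 (mod 8), (2/19) = -1.
Reached (1/19) = 1. Collecting the sign flips along the way, the symbol is -1.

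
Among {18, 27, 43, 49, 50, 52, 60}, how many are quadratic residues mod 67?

(18/67) = -1 → non-residue.
(27/67) = -1 → non-residue.
(43/67) = -1 → non-residue.
(49/67) = +1 → QR.
(50/67) = -1 → non-residue.
(52/67) = -1 → non-residue.
(60/67) = +1 → QR.
Total quadratic residues among the 7: 2.

2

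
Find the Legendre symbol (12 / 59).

Pull out 2^2: since 59 ≡ 3 (mod 8), (2/59) = -1, so (2/59)^2 = +1.
Reciprocity: 3 ≡ 3 and 59 ≡ 3 (mod 4), so (3/59) = −(59/3).
Reduce top mod 3: now compute (2/3).
Pull out 2: since 3 ≡ 3 (mod 8), (2/3) = -1.
Reached (1/3) = 1. Collecting the sign flips along the way, the symbol is +1.

1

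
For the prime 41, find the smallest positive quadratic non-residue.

3

(2/41) = +1, so 2 is a residue.
(3/41) = −1, so 3 is the smallest positive non-residue mod 41.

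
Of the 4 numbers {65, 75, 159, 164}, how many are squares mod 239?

(65/239) = -1 → non-residue.
(75/239) = +1 → QR.
(159/239) = -1 → non-residue.
(164/239) = -1 → non-residue.
Total quadratic residues among the 4: 1.

1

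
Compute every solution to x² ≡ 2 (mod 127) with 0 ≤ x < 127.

16, 111

Since 127 ≡ 3 (mod 4), a square root of 2 is 2^((127+1)/4) = 2^32 mod 127.
Repeated squaring: 2^2≡4, 2^4≡16, 2^8≡2, 2^16≡4, 2^32≡16 (mod 127).
2^32 = 2^(32) ≡ 16 (mod 127).
Check: 16² = 256 ≡ 2 (mod 127). The two roots are 16 and 111.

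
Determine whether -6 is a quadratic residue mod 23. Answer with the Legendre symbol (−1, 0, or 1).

-1

Euler's criterion: (-6/23) ≡ 17^11 (mod 23).
17^2 ≡ 13 (mod 23)
17^4 ≡ 8 (mod 23)
17^8 ≡ 18 (mod 23)
17^11 = 17^(8+2+1) ≡ 22 (mod 23).
Result is 22 ≡ −1, so (-6/23) = −1.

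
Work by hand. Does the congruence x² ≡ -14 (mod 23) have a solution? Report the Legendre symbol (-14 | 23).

Euler's criterion: (-14/23) ≡ 9^11 (mod 23).
9^2 ≡ 12 (mod 23)
9^4 ≡ 6 (mod 23)
9^8 ≡ 13 (mod 23)
9^11 = 9^(8+2+1) ≡ 1 (mod 23).
Result is 1, so (-14/23) = 1.

1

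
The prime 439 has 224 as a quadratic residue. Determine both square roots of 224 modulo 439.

188, 251

Since 439 ≡ 3 (mod 4), a square root of 224 is 224^((439+1)/4) = 224^110 mod 439.
Repeated squaring: 224^2≡130, 224^4≡218, 224^8≡112, 224^16≡252, 224^32≡288, 224^64≡412 (mod 439).
224^110 = 224^(64+32+8+4+2) ≡ 251 (mod 439).
Check: 251² = 63001 ≡ 224 (mod 439). The two roots are 188 and 251.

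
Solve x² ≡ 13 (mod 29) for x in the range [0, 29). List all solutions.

29 ≡ 1 (mod 4), so we find a root by search.
Trying successive values, 10² = 100 ≡ 13 (mod 29). The other root is 29 − 10 = 19.

10, 19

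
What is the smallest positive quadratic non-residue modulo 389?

2

(2/389) = −1, so 2 is the smallest positive non-residue mod 389.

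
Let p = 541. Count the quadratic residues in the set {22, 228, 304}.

(22/541) = +1 → QR.
(228/541) = +1 → QR.
(304/541) = +1 → QR.
Total quadratic residues among the 3: 3.

3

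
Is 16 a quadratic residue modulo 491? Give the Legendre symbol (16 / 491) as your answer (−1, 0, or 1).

1

Pull out 2^4: since 491 ≡ 3 (mod 8), (2/491) = -1, so (2/491)^4 = +1.
Reached (1/491) = 1. Collecting the sign flips along the way, the symbol is +1.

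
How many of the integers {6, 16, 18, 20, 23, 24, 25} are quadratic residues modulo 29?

6

(6/29) = +1 → QR.
(16/29) = +1 → QR.
(18/29) = -1 → non-residue.
(20/29) = +1 → QR.
(23/29) = +1 → QR.
(24/29) = +1 → QR.
(25/29) = +1 → QR.
Total quadratic residues among the 7: 6.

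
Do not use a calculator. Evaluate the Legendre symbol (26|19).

1

First reduce: 26 ≡ 7 (mod 19).
Reciprocity: 7 ≡ 3 and 19 ≡ 3 (mod 4), so (7/19) = −(19/7).
Reduce top mod 7: now compute (5/7).
Reciprocity: 5 ≡ 1 and 7 ≡ 3 (mod 4), so (5/7) = +(7/5).
Reduce top mod 5: now compute (2/5).
Pull out 2: since 5 ≡ 5 (mod 8), (2/5) = -1.
Reached (1/5) = 1. Collecting the sign flips along the way, the symbol is +1.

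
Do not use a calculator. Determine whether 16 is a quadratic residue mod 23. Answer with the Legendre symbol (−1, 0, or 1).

1

Euler's criterion: (16/23) ≡ 16^11 (mod 23).
16^2 ≡ 3 (mod 23)
16^4 ≡ 9 (mod 23)
16^8 ≡ 12 (mod 23)
16^11 = 16^(8+2+1) ≡ 1 (mod 23).
Result is 1, so (16/23) = 1.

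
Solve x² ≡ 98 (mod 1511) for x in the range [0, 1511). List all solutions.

558, 953

Since 1511 ≡ 3 (mod 4), a square root of 98 is 98^((1511+1)/4) = 98^378 mod 1511.
Repeated squaring: 98^2≡538, 98^4≡843, 98^8≡479, 98^16≡1280, 98^32≡476, 98^64≡1437, 98^128≡943, 98^256≡781 (mod 1511).
98^378 = 98^(256+64+32+16+8+2) ≡ 558 (mod 1511).
Check: 558² = 311364 ≡ 98 (mod 1511). The two roots are 558 and 953.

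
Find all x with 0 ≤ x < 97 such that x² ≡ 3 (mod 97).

97 ≡ 1 (mod 4), so we find a root by search.
Trying successive values, 10² = 100 ≡ 3 (mod 97). The other root is 97 − 10 = 87.

10, 87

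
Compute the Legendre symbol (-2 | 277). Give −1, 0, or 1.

-1

First reduce: -2 ≡ 275 (mod 277).
Reciprocity: 275 ≡ 3 and 277 ≡ 1 (mod 4), so (275/277) = +(277/275).
Reduce top mod 275: now compute (2/275).
Pull out 2: since 275 ≡ 3 (mod 8), (2/275) = -1.
Reached (1/275) = 1. Collecting the sign flips along the way, the symbol is -1.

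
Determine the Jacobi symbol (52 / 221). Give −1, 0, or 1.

0

Pull out 2^2: since 221 ≡ 5 (mod 8), (2/221) = -1, so (2/221)^2 = +1.
Reciprocity: 13 ≡ 1 and 221 ≡ 1 (mod 4), so (13/221) = +(221/13).
Reduce top mod 13: now compute (0/13).
Top reduces to 0: gcd > 1, so the symbol is 0.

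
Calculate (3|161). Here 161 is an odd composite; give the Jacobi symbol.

-1

Reciprocity: 3 ≡ 3 and 161 ≡ 1 (mod 4), so (3/161) = +(161/3).
Reduce top mod 3: now compute (2/3).
Pull out 2: since 3 ≡ 3 (mod 8), (2/3) = -1.
Reached (1/3) = 1. Collecting the sign flips along the way, the symbol is -1.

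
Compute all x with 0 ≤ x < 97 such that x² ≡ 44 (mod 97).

97 ≡ 1 (mod 4), so we find a root by search.
Trying successive values, 23² = 529 ≡ 44 (mod 97). The other root is 97 − 23 = 74.

23, 74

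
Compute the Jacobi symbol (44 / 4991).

Pull out 2^2: since 4991 ≡ 7 (mod 8), (2/4991) = +1, so (2/4991)^2 = +1.
Reciprocity: 11 ≡ 3 and 4991 ≡ 3 (mod 4), so (11/4991) = −(4991/11).
Reduce top mod 11: now compute (8/11).
Pull out 2^3: since 11 ≡ 3 (mod 8), (2/11) = -1, so (2/11)^3 = -1.
Reached (1/11) = 1. Collecting the sign flips along the way, the symbol is +1.

1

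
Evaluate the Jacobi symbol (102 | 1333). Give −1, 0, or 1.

Pull out 2: since 1333 ≡ 5 (mod 8), (2/1333) = -1.
Reciprocity: 51 ≡ 3 and 1333 ≡ 1 (mod 4), so (51/1333) = +(1333/51).
Reduce top mod 51: now compute (7/51).
Reciprocity: 7 ≡ 3 and 51 ≡ 3 (mod 4), so (7/51) = −(51/7).
Reduce top mod 7: now compute (2/7).
Pull out 2: since 7 ≡ 7 (mod 8), (2/7) = +1.
Reached (1/7) = 1. Collecting the sign flips along the way, the symbol is +1.

1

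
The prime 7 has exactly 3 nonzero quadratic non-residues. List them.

Square k = 1,…,3 (k and 7−k give the same square):
1²=1, 2²=4, 3²≡2 (mod 7).
The residues are {1, 2, 4}; the non-residues are the remaining 3 nonzero classes.

3,5,6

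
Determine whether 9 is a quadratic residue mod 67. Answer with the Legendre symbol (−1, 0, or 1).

1

Reciprocity: 9 ≡ 1 and 67 ≡ 3 (mod 4), so (9/67) = +(67/9).
Reduce top mod 9: now compute (4/9).
Pull out 2^2: since 9 ≡ 1 (mod 8), (2/9) = +1, so (2/9)^2 = +1.
Reached (1/9) = 1. Collecting the sign flips along the way, the symbol is +1.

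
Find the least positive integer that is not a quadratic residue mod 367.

3

(2/367) = +1, so 2 is a residue.
(3/367) = −1, so 3 is the smallest positive non-residue mod 367.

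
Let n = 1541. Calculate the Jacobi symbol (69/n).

Reciprocity: 69 ≡ 1 and 1541 ≡ 1 (mod 4), so (69/1541) = +(1541/69).
Reduce top mod 69: now compute (23/69).
Reciprocity: 23 ≡ 3 and 69 ≡ 1 (mod 4), so (23/69) = +(69/23).
Reduce top mod 23: now compute (0/23).
Top reduces to 0: gcd > 1, so the symbol is 0.

0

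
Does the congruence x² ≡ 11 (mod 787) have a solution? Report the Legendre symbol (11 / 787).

Reciprocity: 11 ≡ 3 and 787 ≡ 3 (mod 4), so (11/787) = −(787/11).
Reduce top mod 11: now compute (6/11).
Pull out 2: since 11 ≡ 3 (mod 8), (2/11) = -1.
Reciprocity: 3 ≡ 3 and 11 ≡ 3 (mod 4), so (3/11) = −(11/3).
Reduce top mod 3: now compute (2/3).
Pull out 2: since 3 ≡ 3 (mod 8), (2/3) = -1.
Reached (1/3) = 1. Collecting the sign flips along the way, the symbol is +1.

1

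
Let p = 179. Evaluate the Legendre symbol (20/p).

1

Pull out 2^2: since 179 ≡ 3 (mod 8), (2/179) = -1, so (2/179)^2 = +1.
Reciprocity: 5 ≡ 1 and 179 ≡ 3 (mod 4), so (5/179) = +(179/5).
Reduce top mod 5: now compute (4/5).
Pull out 2^2: since 5 ≡ 5 (mod 8), (2/5) = -1, so (2/5)^2 = +1.
Reached (1/5) = 1. Collecting the sign flips along the way, the symbol is +1.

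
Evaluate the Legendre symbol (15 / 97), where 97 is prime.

Reciprocity: 15 ≡ 3 and 97 ≡ 1 (mod 4), so (15/97) = +(97/15).
Reduce top mod 15: now compute (7/15).
Reciprocity: 7 ≡ 3 and 15 ≡ 3 (mod 4), so (7/15) = −(15/7).
Reduce top mod 7: now compute (1/7).
Reached (1/7) = 1. Collecting the sign flips along the way, the symbol is -1.

-1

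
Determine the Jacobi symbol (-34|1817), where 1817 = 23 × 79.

1

First reduce: -34 ≡ 1783 (mod 1817).
Reciprocity: 1783 ≡ 3 and 1817 ≡ 1 (mod 4), so (1783/1817) = +(1817/1783).
Reduce top mod 1783: now compute (34/1783).
Pull out 2: since 1783 ≡ 7 (mod 8), (2/1783) = +1.
Reciprocity: 17 ≡ 1 and 1783 ≡ 3 (mod 4), so (17/1783) = +(1783/17).
Reduce top mod 17: now compute (15/17).
Reciprocity: 15 ≡ 3 and 17 ≡ 1 (mod 4), so (15/17) = +(17/15).
Reduce top mod 15: now compute (2/15).
Pull out 2: since 15 ≡ 7 (mod 8), (2/15) = +1.
Reached (1/15) = 1. Collecting the sign flips along the way, the symbol is +1.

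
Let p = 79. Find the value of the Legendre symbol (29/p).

Reciprocity: 29 ≡ 1 and 79 ≡ 3 (mod 4), so (29/79) = +(79/29).
Reduce top mod 29: now compute (21/29).
Reciprocity: 21 ≡ 1 and 29 ≡ 1 (mod 4), so (21/29) = +(29/21).
Reduce top mod 21: now compute (8/21).
Pull out 2^3: since 21 ≡ 5 (mod 8), (2/21) = -1, so (2/21)^3 = -1.
Reached (1/21) = 1. Collecting the sign flips along the way, the symbol is -1.

-1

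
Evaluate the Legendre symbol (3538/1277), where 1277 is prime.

-1

First reduce: 3538 ≡ 984 (mod 1277).
Pull out 2^3: since 1277 ≡ 5 (mod 8), (2/1277) = -1, so (2/1277)^3 = -1.
Reciprocity: 123 ≡ 3 and 1277 ≡ 1 (mod 4), so (123/1277) = +(1277/123).
Reduce top mod 123: now compute (47/123).
Reciprocity: 47 ≡ 3 and 123 ≡ 3 (mod 4), so (47/123) = −(123/47).
Reduce top mod 47: now compute (29/47).
Reciprocity: 29 ≡ 1 and 47 ≡ 3 (mod 4), so (29/47) = +(47/29).
Reduce top mod 29: now compute (18/29).
Pull out 2: since 29 ≡ 5 (mod 8), (2/29) = -1.
Reciprocity: 9 ≡ 1 and 29 ≡ 1 (mod 4), so (9/29) = +(29/9).
Reduce top mod 9: now compute (2/9).
Pull out 2: since 9 ≡ 1 (mod 8), (2/9) = +1.
Reached (1/9) = 1. Collecting the sign flips along the way, the symbol is -1.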